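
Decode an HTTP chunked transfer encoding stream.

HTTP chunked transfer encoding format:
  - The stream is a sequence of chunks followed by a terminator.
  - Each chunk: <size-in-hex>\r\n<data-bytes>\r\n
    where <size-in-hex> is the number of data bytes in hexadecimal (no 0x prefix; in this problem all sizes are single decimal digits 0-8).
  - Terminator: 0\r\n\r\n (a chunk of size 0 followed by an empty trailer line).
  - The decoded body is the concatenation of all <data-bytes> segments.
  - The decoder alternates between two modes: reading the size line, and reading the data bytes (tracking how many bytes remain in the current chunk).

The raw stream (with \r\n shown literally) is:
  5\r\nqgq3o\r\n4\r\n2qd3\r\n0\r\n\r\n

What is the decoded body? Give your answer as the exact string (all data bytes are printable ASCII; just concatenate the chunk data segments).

Chunk 1: stream[0..1]='5' size=0x5=5, data at stream[3..8]='qgq3o' -> body[0..5], body so far='qgq3o'
Chunk 2: stream[10..11]='4' size=0x4=4, data at stream[13..17]='2qd3' -> body[5..9], body so far='qgq3o2qd3'
Chunk 3: stream[19..20]='0' size=0 (terminator). Final body='qgq3o2qd3' (9 bytes)

Answer: qgq3o2qd3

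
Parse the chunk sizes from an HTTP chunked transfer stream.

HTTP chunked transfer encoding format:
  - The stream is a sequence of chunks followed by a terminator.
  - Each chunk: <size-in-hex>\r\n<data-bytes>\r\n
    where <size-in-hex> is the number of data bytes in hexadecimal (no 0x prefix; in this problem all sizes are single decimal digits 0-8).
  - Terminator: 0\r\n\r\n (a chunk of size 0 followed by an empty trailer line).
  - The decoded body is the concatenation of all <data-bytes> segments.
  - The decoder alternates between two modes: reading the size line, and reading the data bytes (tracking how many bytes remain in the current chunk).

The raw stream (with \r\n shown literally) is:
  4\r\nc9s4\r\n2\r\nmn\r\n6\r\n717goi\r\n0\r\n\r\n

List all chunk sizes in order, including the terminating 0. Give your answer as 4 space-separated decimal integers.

Answer: 4 2 6 0

Derivation:
Chunk 1: stream[0..1]='4' size=0x4=4, data at stream[3..7]='c9s4' -> body[0..4], body so far='c9s4'
Chunk 2: stream[9..10]='2' size=0x2=2, data at stream[12..14]='mn' -> body[4..6], body so far='c9s4mn'
Chunk 3: stream[16..17]='6' size=0x6=6, data at stream[19..25]='717goi' -> body[6..12], body so far='c9s4mn717goi'
Chunk 4: stream[27..28]='0' size=0 (terminator). Final body='c9s4mn717goi' (12 bytes)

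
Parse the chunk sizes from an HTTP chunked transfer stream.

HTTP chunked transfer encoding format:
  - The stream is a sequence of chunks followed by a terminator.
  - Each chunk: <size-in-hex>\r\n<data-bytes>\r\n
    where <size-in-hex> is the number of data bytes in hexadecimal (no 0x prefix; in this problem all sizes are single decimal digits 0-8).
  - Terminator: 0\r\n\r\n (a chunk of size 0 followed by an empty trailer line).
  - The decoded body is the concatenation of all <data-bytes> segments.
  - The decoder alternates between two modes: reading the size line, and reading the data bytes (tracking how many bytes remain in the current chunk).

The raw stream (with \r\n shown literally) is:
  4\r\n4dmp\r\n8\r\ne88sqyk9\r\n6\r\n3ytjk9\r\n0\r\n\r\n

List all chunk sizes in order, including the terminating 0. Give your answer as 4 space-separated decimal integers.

Chunk 1: stream[0..1]='4' size=0x4=4, data at stream[3..7]='4dmp' -> body[0..4], body so far='4dmp'
Chunk 2: stream[9..10]='8' size=0x8=8, data at stream[12..20]='e88sqyk9' -> body[4..12], body so far='4dmpe88sqyk9'
Chunk 3: stream[22..23]='6' size=0x6=6, data at stream[25..31]='3ytjk9' -> body[12..18], body so far='4dmpe88sqyk93ytjk9'
Chunk 4: stream[33..34]='0' size=0 (terminator). Final body='4dmpe88sqyk93ytjk9' (18 bytes)

Answer: 4 8 6 0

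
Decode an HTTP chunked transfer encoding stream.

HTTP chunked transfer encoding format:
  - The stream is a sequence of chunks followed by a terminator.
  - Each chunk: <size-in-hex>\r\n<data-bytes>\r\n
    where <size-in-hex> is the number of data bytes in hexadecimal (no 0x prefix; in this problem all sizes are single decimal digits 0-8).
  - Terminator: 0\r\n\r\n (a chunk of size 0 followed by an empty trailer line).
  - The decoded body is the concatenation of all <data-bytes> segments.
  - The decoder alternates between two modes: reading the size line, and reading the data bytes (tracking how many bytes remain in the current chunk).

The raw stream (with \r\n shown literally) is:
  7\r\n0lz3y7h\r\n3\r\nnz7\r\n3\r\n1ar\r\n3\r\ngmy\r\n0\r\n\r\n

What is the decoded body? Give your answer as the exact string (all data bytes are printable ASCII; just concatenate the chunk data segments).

Answer: 0lz3y7hnz71argmy

Derivation:
Chunk 1: stream[0..1]='7' size=0x7=7, data at stream[3..10]='0lz3y7h' -> body[0..7], body so far='0lz3y7h'
Chunk 2: stream[12..13]='3' size=0x3=3, data at stream[15..18]='nz7' -> body[7..10], body so far='0lz3y7hnz7'
Chunk 3: stream[20..21]='3' size=0x3=3, data at stream[23..26]='1ar' -> body[10..13], body so far='0lz3y7hnz71ar'
Chunk 4: stream[28..29]='3' size=0x3=3, data at stream[31..34]='gmy' -> body[13..16], body so far='0lz3y7hnz71argmy'
Chunk 5: stream[36..37]='0' size=0 (terminator). Final body='0lz3y7hnz71argmy' (16 bytes)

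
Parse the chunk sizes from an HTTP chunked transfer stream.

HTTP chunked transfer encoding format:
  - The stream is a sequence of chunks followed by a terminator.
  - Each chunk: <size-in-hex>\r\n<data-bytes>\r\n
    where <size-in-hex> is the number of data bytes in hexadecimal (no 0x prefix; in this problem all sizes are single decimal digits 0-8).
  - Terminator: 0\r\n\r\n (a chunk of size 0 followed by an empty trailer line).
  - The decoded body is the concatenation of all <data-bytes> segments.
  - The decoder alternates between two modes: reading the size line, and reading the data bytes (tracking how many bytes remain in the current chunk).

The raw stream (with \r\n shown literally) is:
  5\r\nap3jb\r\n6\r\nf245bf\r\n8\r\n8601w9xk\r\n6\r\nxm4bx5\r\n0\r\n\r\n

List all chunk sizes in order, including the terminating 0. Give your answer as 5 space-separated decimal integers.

Answer: 5 6 8 6 0

Derivation:
Chunk 1: stream[0..1]='5' size=0x5=5, data at stream[3..8]='ap3jb' -> body[0..5], body so far='ap3jb'
Chunk 2: stream[10..11]='6' size=0x6=6, data at stream[13..19]='f245bf' -> body[5..11], body so far='ap3jbf245bf'
Chunk 3: stream[21..22]='8' size=0x8=8, data at stream[24..32]='8601w9xk' -> body[11..19], body so far='ap3jbf245bf8601w9xk'
Chunk 4: stream[34..35]='6' size=0x6=6, data at stream[37..43]='xm4bx5' -> body[19..25], body so far='ap3jbf245bf8601w9xkxm4bx5'
Chunk 5: stream[45..46]='0' size=0 (terminator). Final body='ap3jbf245bf8601w9xkxm4bx5' (25 bytes)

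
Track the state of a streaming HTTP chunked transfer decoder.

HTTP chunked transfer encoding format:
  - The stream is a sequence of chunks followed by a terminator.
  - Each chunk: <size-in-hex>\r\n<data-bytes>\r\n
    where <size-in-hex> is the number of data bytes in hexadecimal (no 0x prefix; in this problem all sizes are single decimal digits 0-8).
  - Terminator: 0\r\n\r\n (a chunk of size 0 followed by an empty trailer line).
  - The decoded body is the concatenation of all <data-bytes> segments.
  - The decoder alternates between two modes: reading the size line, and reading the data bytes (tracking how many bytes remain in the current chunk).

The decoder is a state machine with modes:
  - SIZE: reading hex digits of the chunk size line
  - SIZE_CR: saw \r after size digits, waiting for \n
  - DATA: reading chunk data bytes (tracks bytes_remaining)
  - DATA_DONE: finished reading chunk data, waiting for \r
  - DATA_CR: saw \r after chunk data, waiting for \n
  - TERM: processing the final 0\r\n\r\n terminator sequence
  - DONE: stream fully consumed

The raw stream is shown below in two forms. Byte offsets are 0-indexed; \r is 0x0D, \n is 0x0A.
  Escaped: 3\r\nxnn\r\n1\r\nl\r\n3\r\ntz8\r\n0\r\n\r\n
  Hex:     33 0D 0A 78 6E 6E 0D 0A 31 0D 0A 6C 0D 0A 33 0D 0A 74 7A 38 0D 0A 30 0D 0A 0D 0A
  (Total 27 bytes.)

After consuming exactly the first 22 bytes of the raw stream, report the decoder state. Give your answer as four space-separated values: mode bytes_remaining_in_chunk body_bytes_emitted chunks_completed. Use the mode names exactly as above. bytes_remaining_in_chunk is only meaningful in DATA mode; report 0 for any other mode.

Answer: SIZE 0 7 3

Derivation:
Byte 0 = '3': mode=SIZE remaining=0 emitted=0 chunks_done=0
Byte 1 = 0x0D: mode=SIZE_CR remaining=0 emitted=0 chunks_done=0
Byte 2 = 0x0A: mode=DATA remaining=3 emitted=0 chunks_done=0
Byte 3 = 'x': mode=DATA remaining=2 emitted=1 chunks_done=0
Byte 4 = 'n': mode=DATA remaining=1 emitted=2 chunks_done=0
Byte 5 = 'n': mode=DATA_DONE remaining=0 emitted=3 chunks_done=0
Byte 6 = 0x0D: mode=DATA_CR remaining=0 emitted=3 chunks_done=0
Byte 7 = 0x0A: mode=SIZE remaining=0 emitted=3 chunks_done=1
Byte 8 = '1': mode=SIZE remaining=0 emitted=3 chunks_done=1
Byte 9 = 0x0D: mode=SIZE_CR remaining=0 emitted=3 chunks_done=1
Byte 10 = 0x0A: mode=DATA remaining=1 emitted=3 chunks_done=1
Byte 11 = 'l': mode=DATA_DONE remaining=0 emitted=4 chunks_done=1
Byte 12 = 0x0D: mode=DATA_CR remaining=0 emitted=4 chunks_done=1
Byte 13 = 0x0A: mode=SIZE remaining=0 emitted=4 chunks_done=2
Byte 14 = '3': mode=SIZE remaining=0 emitted=4 chunks_done=2
Byte 15 = 0x0D: mode=SIZE_CR remaining=0 emitted=4 chunks_done=2
Byte 16 = 0x0A: mode=DATA remaining=3 emitted=4 chunks_done=2
Byte 17 = 't': mode=DATA remaining=2 emitted=5 chunks_done=2
Byte 18 = 'z': mode=DATA remaining=1 emitted=6 chunks_done=2
Byte 19 = '8': mode=DATA_DONE remaining=0 emitted=7 chunks_done=2
Byte 20 = 0x0D: mode=DATA_CR remaining=0 emitted=7 chunks_done=2
Byte 21 = 0x0A: mode=SIZE remaining=0 emitted=7 chunks_done=3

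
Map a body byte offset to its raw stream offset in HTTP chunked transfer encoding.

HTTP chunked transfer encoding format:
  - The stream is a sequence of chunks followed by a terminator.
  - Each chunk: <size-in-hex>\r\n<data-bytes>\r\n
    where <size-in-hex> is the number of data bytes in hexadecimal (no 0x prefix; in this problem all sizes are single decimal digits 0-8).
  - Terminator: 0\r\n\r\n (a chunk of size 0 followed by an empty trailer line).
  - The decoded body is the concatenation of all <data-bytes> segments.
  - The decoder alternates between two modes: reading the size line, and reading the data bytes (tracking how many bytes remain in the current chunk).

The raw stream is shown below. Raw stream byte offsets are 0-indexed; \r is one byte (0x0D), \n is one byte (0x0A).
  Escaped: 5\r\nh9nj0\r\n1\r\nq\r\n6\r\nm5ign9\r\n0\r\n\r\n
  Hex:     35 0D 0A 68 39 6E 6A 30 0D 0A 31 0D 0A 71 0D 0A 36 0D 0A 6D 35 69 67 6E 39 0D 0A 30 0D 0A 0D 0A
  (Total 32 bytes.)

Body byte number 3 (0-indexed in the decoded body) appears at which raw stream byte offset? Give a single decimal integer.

Chunk 1: stream[0..1]='5' size=0x5=5, data at stream[3..8]='h9nj0' -> body[0..5], body so far='h9nj0'
Chunk 2: stream[10..11]='1' size=0x1=1, data at stream[13..14]='q' -> body[5..6], body so far='h9nj0q'
Chunk 3: stream[16..17]='6' size=0x6=6, data at stream[19..25]='m5ign9' -> body[6..12], body so far='h9nj0qm5ign9'
Chunk 4: stream[27..28]='0' size=0 (terminator). Final body='h9nj0qm5ign9' (12 bytes)
Body byte 3 at stream offset 6

Answer: 6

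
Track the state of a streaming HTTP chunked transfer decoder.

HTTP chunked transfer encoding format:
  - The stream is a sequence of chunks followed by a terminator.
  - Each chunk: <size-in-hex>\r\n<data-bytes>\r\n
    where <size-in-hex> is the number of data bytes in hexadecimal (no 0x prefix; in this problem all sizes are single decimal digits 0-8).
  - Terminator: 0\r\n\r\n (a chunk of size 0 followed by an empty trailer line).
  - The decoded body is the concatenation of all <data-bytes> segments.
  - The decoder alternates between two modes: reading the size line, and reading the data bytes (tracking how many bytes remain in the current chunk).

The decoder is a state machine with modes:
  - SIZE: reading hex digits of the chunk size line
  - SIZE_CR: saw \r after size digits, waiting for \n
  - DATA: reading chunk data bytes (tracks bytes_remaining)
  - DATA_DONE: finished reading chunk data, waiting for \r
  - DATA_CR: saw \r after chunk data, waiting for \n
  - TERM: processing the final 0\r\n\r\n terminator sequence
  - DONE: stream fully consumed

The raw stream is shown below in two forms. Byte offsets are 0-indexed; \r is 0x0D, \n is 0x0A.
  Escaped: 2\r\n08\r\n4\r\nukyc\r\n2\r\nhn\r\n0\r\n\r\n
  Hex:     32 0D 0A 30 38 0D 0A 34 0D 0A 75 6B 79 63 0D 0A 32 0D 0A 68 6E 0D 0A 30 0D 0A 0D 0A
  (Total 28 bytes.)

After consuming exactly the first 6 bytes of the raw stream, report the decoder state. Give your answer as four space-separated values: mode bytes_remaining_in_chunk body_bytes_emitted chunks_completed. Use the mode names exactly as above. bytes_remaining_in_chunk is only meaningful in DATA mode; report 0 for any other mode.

Answer: DATA_CR 0 2 0

Derivation:
Byte 0 = '2': mode=SIZE remaining=0 emitted=0 chunks_done=0
Byte 1 = 0x0D: mode=SIZE_CR remaining=0 emitted=0 chunks_done=0
Byte 2 = 0x0A: mode=DATA remaining=2 emitted=0 chunks_done=0
Byte 3 = '0': mode=DATA remaining=1 emitted=1 chunks_done=0
Byte 4 = '8': mode=DATA_DONE remaining=0 emitted=2 chunks_done=0
Byte 5 = 0x0D: mode=DATA_CR remaining=0 emitted=2 chunks_done=0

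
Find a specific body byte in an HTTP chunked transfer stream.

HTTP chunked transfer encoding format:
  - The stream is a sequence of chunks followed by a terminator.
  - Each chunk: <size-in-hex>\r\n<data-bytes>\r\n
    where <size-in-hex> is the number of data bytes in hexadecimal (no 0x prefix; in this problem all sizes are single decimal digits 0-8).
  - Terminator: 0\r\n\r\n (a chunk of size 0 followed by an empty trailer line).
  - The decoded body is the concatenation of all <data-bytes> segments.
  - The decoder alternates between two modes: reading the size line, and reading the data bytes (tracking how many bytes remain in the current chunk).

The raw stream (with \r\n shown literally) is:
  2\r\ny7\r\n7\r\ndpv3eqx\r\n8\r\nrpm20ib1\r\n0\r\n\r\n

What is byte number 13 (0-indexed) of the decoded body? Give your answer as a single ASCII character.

Chunk 1: stream[0..1]='2' size=0x2=2, data at stream[3..5]='y7' -> body[0..2], body so far='y7'
Chunk 2: stream[7..8]='7' size=0x7=7, data at stream[10..17]='dpv3eqx' -> body[2..9], body so far='y7dpv3eqx'
Chunk 3: stream[19..20]='8' size=0x8=8, data at stream[22..30]='rpm20ib1' -> body[9..17], body so far='y7dpv3eqxrpm20ib1'
Chunk 4: stream[32..33]='0' size=0 (terminator). Final body='y7dpv3eqxrpm20ib1' (17 bytes)
Body byte 13 = '0'

Answer: 0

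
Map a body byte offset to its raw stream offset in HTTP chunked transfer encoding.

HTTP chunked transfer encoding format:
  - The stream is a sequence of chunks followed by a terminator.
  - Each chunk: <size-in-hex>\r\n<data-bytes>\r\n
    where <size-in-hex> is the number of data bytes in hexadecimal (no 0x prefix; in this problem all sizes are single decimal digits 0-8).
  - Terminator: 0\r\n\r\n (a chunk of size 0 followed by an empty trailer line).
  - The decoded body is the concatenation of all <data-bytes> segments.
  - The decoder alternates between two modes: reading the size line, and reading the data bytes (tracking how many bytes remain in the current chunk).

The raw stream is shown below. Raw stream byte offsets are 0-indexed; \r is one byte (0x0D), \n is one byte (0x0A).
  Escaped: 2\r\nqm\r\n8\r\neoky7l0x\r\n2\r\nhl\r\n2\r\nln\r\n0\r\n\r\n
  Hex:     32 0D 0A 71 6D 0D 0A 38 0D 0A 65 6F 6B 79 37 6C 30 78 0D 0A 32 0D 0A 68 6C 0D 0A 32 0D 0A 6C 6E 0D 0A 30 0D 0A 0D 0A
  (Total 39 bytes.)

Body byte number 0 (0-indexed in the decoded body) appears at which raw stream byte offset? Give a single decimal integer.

Answer: 3

Derivation:
Chunk 1: stream[0..1]='2' size=0x2=2, data at stream[3..5]='qm' -> body[0..2], body so far='qm'
Chunk 2: stream[7..8]='8' size=0x8=8, data at stream[10..18]='eoky7l0x' -> body[2..10], body so far='qmeoky7l0x'
Chunk 3: stream[20..21]='2' size=0x2=2, data at stream[23..25]='hl' -> body[10..12], body so far='qmeoky7l0xhl'
Chunk 4: stream[27..28]='2' size=0x2=2, data at stream[30..32]='ln' -> body[12..14], body so far='qmeoky7l0xhlln'
Chunk 5: stream[34..35]='0' size=0 (terminator). Final body='qmeoky7l0xhlln' (14 bytes)
Body byte 0 at stream offset 3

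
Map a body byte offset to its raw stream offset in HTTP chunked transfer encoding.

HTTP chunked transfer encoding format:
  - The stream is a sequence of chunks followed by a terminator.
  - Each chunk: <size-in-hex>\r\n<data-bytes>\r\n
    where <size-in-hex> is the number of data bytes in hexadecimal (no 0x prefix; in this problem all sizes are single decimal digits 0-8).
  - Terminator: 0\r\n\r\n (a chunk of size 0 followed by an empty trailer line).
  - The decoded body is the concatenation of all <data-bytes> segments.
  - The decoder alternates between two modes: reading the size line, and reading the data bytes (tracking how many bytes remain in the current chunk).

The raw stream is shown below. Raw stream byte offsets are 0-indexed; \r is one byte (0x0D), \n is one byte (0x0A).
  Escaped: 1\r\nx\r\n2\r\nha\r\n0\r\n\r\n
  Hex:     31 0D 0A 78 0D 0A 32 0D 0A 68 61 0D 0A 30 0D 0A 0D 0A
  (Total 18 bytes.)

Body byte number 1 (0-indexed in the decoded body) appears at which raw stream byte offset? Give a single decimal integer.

Chunk 1: stream[0..1]='1' size=0x1=1, data at stream[3..4]='x' -> body[0..1], body so far='x'
Chunk 2: stream[6..7]='2' size=0x2=2, data at stream[9..11]='ha' -> body[1..3], body so far='xha'
Chunk 3: stream[13..14]='0' size=0 (terminator). Final body='xha' (3 bytes)
Body byte 1 at stream offset 9

Answer: 9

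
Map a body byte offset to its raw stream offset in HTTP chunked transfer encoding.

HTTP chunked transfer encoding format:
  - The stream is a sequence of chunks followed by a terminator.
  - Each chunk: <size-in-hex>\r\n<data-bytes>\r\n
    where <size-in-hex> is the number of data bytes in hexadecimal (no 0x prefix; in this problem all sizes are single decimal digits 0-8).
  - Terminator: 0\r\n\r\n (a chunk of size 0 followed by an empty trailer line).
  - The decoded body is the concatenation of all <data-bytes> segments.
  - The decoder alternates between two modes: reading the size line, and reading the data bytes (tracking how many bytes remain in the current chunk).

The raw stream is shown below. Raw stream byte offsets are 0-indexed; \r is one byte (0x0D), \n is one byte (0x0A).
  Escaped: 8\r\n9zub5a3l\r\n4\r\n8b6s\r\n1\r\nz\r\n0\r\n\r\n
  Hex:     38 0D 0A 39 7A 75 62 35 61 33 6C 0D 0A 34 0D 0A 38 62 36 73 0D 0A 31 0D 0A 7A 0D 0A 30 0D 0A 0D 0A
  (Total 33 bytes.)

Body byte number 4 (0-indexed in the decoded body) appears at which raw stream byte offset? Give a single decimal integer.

Answer: 7

Derivation:
Chunk 1: stream[0..1]='8' size=0x8=8, data at stream[3..11]='9zub5a3l' -> body[0..8], body so far='9zub5a3l'
Chunk 2: stream[13..14]='4' size=0x4=4, data at stream[16..20]='8b6s' -> body[8..12], body so far='9zub5a3l8b6s'
Chunk 3: stream[22..23]='1' size=0x1=1, data at stream[25..26]='z' -> body[12..13], body so far='9zub5a3l8b6sz'
Chunk 4: stream[28..29]='0' size=0 (terminator). Final body='9zub5a3l8b6sz' (13 bytes)
Body byte 4 at stream offset 7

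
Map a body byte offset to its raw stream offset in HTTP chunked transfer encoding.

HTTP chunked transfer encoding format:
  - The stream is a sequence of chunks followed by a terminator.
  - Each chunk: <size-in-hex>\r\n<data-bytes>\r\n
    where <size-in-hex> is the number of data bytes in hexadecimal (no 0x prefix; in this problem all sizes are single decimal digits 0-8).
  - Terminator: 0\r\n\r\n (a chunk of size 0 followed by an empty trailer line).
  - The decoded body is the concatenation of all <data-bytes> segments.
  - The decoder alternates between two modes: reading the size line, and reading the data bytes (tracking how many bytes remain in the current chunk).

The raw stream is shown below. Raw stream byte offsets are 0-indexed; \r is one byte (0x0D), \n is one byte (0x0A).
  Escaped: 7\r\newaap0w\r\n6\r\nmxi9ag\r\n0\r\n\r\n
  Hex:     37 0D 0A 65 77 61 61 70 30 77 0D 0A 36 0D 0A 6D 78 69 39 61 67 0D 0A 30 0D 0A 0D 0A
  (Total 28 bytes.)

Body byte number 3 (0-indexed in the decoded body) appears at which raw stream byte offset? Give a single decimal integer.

Chunk 1: stream[0..1]='7' size=0x7=7, data at stream[3..10]='ewaap0w' -> body[0..7], body so far='ewaap0w'
Chunk 2: stream[12..13]='6' size=0x6=6, data at stream[15..21]='mxi9ag' -> body[7..13], body so far='ewaap0wmxi9ag'
Chunk 3: stream[23..24]='0' size=0 (terminator). Final body='ewaap0wmxi9ag' (13 bytes)
Body byte 3 at stream offset 6

Answer: 6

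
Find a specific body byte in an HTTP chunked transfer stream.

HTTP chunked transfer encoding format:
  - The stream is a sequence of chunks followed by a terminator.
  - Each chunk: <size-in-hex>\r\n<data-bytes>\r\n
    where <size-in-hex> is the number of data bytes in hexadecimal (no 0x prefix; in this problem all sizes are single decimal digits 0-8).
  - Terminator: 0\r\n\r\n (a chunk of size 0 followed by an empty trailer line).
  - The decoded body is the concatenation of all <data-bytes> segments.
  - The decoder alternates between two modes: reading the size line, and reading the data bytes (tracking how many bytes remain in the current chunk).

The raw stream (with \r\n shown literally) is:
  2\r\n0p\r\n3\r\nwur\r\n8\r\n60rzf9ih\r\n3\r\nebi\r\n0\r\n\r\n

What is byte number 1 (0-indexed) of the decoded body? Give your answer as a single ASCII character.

Answer: p

Derivation:
Chunk 1: stream[0..1]='2' size=0x2=2, data at stream[3..5]='0p' -> body[0..2], body so far='0p'
Chunk 2: stream[7..8]='3' size=0x3=3, data at stream[10..13]='wur' -> body[2..5], body so far='0pwur'
Chunk 3: stream[15..16]='8' size=0x8=8, data at stream[18..26]='60rzf9ih' -> body[5..13], body so far='0pwur60rzf9ih'
Chunk 4: stream[28..29]='3' size=0x3=3, data at stream[31..34]='ebi' -> body[13..16], body so far='0pwur60rzf9ihebi'
Chunk 5: stream[36..37]='0' size=0 (terminator). Final body='0pwur60rzf9ihebi' (16 bytes)
Body byte 1 = 'p'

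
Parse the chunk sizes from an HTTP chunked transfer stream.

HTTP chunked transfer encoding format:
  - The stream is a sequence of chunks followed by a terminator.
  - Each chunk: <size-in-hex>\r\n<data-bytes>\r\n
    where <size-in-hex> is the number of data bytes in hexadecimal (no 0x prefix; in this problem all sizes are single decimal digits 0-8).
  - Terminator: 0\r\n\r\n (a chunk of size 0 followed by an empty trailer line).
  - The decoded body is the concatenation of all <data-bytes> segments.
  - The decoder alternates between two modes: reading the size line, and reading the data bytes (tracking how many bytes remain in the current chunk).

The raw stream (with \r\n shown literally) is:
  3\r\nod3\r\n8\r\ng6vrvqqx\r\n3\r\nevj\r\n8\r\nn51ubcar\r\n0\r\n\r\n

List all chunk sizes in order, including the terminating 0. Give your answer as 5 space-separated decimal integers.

Chunk 1: stream[0..1]='3' size=0x3=3, data at stream[3..6]='od3' -> body[0..3], body so far='od3'
Chunk 2: stream[8..9]='8' size=0x8=8, data at stream[11..19]='g6vrvqqx' -> body[3..11], body so far='od3g6vrvqqx'
Chunk 3: stream[21..22]='3' size=0x3=3, data at stream[24..27]='evj' -> body[11..14], body so far='od3g6vrvqqxevj'
Chunk 4: stream[29..30]='8' size=0x8=8, data at stream[32..40]='n51ubcar' -> body[14..22], body so far='od3g6vrvqqxevjn51ubcar'
Chunk 5: stream[42..43]='0' size=0 (terminator). Final body='od3g6vrvqqxevjn51ubcar' (22 bytes)

Answer: 3 8 3 8 0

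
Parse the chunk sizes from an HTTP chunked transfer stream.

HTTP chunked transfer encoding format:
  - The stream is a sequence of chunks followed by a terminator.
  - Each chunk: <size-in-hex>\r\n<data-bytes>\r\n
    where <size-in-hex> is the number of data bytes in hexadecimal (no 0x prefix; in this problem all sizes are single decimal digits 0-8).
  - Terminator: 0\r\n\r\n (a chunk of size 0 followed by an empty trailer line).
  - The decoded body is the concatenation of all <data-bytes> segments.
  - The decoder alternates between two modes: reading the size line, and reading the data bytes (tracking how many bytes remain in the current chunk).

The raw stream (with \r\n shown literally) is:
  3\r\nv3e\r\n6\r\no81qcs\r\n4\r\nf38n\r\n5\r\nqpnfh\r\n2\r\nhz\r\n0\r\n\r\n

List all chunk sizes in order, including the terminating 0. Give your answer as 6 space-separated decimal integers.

Answer: 3 6 4 5 2 0

Derivation:
Chunk 1: stream[0..1]='3' size=0x3=3, data at stream[3..6]='v3e' -> body[0..3], body so far='v3e'
Chunk 2: stream[8..9]='6' size=0x6=6, data at stream[11..17]='o81qcs' -> body[3..9], body so far='v3eo81qcs'
Chunk 3: stream[19..20]='4' size=0x4=4, data at stream[22..26]='f38n' -> body[9..13], body so far='v3eo81qcsf38n'
Chunk 4: stream[28..29]='5' size=0x5=5, data at stream[31..36]='qpnfh' -> body[13..18], body so far='v3eo81qcsf38nqpnfh'
Chunk 5: stream[38..39]='2' size=0x2=2, data at stream[41..43]='hz' -> body[18..20], body so far='v3eo81qcsf38nqpnfhhz'
Chunk 6: stream[45..46]='0' size=0 (terminator). Final body='v3eo81qcsf38nqpnfhhz' (20 bytes)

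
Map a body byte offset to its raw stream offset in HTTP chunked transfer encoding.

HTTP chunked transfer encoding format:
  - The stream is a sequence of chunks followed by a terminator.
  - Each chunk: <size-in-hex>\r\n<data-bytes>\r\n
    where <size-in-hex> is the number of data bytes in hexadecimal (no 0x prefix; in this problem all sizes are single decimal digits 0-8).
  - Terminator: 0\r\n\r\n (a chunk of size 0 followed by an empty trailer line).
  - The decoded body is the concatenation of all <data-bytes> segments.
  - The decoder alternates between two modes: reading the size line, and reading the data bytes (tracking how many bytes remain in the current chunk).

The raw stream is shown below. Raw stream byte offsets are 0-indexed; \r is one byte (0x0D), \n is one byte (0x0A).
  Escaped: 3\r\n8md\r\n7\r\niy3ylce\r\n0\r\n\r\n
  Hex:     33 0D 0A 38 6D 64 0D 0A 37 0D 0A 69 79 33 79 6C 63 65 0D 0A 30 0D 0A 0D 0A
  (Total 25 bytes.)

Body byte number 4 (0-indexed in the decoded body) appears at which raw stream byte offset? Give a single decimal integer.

Answer: 12

Derivation:
Chunk 1: stream[0..1]='3' size=0x3=3, data at stream[3..6]='8md' -> body[0..3], body so far='8md'
Chunk 2: stream[8..9]='7' size=0x7=7, data at stream[11..18]='iy3ylce' -> body[3..10], body so far='8mdiy3ylce'
Chunk 3: stream[20..21]='0' size=0 (terminator). Final body='8mdiy3ylce' (10 bytes)
Body byte 4 at stream offset 12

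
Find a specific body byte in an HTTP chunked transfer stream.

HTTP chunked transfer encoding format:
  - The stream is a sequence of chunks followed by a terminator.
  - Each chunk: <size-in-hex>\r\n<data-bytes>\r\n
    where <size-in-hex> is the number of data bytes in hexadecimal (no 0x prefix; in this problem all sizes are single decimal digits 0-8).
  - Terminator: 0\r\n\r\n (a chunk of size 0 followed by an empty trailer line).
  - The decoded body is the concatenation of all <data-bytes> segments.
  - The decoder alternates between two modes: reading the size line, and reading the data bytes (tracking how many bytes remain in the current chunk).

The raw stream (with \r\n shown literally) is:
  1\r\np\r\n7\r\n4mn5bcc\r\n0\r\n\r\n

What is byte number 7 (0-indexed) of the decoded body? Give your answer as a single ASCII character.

Answer: c

Derivation:
Chunk 1: stream[0..1]='1' size=0x1=1, data at stream[3..4]='p' -> body[0..1], body so far='p'
Chunk 2: stream[6..7]='7' size=0x7=7, data at stream[9..16]='4mn5bcc' -> body[1..8], body so far='p4mn5bcc'
Chunk 3: stream[18..19]='0' size=0 (terminator). Final body='p4mn5bcc' (8 bytes)
Body byte 7 = 'c'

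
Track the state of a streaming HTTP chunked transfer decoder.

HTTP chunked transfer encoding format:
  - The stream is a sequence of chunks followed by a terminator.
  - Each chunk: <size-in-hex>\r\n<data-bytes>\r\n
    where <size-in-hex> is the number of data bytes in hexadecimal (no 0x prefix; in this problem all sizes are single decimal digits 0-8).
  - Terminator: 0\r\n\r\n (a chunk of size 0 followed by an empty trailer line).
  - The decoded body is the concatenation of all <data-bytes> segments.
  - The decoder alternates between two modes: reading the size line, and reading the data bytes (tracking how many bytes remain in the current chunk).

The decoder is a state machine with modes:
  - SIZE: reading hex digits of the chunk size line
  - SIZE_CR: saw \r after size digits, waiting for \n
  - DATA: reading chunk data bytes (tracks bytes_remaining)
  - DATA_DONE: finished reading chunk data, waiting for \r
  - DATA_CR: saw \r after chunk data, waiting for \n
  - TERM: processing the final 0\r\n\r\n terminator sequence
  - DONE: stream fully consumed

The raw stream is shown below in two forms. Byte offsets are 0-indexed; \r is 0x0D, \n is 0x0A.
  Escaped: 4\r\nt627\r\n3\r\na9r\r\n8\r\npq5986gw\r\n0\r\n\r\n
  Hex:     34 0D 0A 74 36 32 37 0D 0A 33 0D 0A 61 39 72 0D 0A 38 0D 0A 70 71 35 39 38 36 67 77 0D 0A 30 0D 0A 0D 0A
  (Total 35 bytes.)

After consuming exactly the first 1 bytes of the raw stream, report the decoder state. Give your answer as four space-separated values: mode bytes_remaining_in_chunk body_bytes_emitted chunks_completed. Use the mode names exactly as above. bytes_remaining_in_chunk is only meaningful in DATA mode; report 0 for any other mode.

Answer: SIZE 0 0 0

Derivation:
Byte 0 = '4': mode=SIZE remaining=0 emitted=0 chunks_done=0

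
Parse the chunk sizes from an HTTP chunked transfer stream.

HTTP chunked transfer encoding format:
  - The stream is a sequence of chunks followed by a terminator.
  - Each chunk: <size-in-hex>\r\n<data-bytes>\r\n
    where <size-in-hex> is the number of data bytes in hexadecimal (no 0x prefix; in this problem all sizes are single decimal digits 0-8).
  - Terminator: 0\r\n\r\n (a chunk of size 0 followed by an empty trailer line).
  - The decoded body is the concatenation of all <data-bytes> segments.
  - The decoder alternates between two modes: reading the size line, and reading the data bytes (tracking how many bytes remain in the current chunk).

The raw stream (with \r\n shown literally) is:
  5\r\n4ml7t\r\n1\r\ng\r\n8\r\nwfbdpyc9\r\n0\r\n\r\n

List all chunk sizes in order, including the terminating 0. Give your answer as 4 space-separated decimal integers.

Chunk 1: stream[0..1]='5' size=0x5=5, data at stream[3..8]='4ml7t' -> body[0..5], body so far='4ml7t'
Chunk 2: stream[10..11]='1' size=0x1=1, data at stream[13..14]='g' -> body[5..6], body so far='4ml7tg'
Chunk 3: stream[16..17]='8' size=0x8=8, data at stream[19..27]='wfbdpyc9' -> body[6..14], body so far='4ml7tgwfbdpyc9'
Chunk 4: stream[29..30]='0' size=0 (terminator). Final body='4ml7tgwfbdpyc9' (14 bytes)

Answer: 5 1 8 0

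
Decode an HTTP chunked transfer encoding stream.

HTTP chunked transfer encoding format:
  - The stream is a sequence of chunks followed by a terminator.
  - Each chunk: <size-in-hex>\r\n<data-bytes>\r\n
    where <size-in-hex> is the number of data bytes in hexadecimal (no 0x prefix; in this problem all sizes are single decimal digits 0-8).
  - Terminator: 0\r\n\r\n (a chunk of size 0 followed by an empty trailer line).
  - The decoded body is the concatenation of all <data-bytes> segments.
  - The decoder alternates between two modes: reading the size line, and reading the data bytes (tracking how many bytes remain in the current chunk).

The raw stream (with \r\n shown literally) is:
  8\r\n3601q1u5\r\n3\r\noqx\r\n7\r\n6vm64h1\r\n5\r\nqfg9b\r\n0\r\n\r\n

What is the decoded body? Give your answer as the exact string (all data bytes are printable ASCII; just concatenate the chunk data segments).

Chunk 1: stream[0..1]='8' size=0x8=8, data at stream[3..11]='3601q1u5' -> body[0..8], body so far='3601q1u5'
Chunk 2: stream[13..14]='3' size=0x3=3, data at stream[16..19]='oqx' -> body[8..11], body so far='3601q1u5oqx'
Chunk 3: stream[21..22]='7' size=0x7=7, data at stream[24..31]='6vm64h1' -> body[11..18], body so far='3601q1u5oqx6vm64h1'
Chunk 4: stream[33..34]='5' size=0x5=5, data at stream[36..41]='qfg9b' -> body[18..23], body so far='3601q1u5oqx6vm64h1qfg9b'
Chunk 5: stream[43..44]='0' size=0 (terminator). Final body='3601q1u5oqx6vm64h1qfg9b' (23 bytes)

Answer: 3601q1u5oqx6vm64h1qfg9b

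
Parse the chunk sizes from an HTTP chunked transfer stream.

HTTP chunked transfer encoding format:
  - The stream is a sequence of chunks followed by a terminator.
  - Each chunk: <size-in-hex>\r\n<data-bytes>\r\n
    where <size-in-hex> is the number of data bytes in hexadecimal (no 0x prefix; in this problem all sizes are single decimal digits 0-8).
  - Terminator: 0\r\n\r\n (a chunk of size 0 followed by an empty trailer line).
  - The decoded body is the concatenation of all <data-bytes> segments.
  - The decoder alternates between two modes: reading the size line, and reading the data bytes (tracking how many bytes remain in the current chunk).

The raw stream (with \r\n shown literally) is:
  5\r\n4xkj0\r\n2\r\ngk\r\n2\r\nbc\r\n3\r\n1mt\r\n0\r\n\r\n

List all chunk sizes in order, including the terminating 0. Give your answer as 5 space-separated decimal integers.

Chunk 1: stream[0..1]='5' size=0x5=5, data at stream[3..8]='4xkj0' -> body[0..5], body so far='4xkj0'
Chunk 2: stream[10..11]='2' size=0x2=2, data at stream[13..15]='gk' -> body[5..7], body so far='4xkj0gk'
Chunk 3: stream[17..18]='2' size=0x2=2, data at stream[20..22]='bc' -> body[7..9], body so far='4xkj0gkbc'
Chunk 4: stream[24..25]='3' size=0x3=3, data at stream[27..30]='1mt' -> body[9..12], body so far='4xkj0gkbc1mt'
Chunk 5: stream[32..33]='0' size=0 (terminator). Final body='4xkj0gkbc1mt' (12 bytes)

Answer: 5 2 2 3 0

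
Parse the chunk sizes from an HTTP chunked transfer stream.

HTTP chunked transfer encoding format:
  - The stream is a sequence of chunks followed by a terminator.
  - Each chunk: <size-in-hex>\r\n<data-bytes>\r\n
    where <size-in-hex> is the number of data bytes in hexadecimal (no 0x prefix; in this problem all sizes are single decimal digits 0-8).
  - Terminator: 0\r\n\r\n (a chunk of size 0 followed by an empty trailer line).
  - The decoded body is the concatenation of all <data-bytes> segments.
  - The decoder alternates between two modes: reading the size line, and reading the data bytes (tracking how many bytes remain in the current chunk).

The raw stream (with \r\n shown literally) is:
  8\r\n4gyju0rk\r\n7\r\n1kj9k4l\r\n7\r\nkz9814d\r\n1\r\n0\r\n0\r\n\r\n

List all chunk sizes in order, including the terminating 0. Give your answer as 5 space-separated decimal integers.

Answer: 8 7 7 1 0

Derivation:
Chunk 1: stream[0..1]='8' size=0x8=8, data at stream[3..11]='4gyju0rk' -> body[0..8], body so far='4gyju0rk'
Chunk 2: stream[13..14]='7' size=0x7=7, data at stream[16..23]='1kj9k4l' -> body[8..15], body so far='4gyju0rk1kj9k4l'
Chunk 3: stream[25..26]='7' size=0x7=7, data at stream[28..35]='kz9814d' -> body[15..22], body so far='4gyju0rk1kj9k4lkz9814d'
Chunk 4: stream[37..38]='1' size=0x1=1, data at stream[40..41]='0' -> body[22..23], body so far='4gyju0rk1kj9k4lkz9814d0'
Chunk 5: stream[43..44]='0' size=0 (terminator). Final body='4gyju0rk1kj9k4lkz9814d0' (23 bytes)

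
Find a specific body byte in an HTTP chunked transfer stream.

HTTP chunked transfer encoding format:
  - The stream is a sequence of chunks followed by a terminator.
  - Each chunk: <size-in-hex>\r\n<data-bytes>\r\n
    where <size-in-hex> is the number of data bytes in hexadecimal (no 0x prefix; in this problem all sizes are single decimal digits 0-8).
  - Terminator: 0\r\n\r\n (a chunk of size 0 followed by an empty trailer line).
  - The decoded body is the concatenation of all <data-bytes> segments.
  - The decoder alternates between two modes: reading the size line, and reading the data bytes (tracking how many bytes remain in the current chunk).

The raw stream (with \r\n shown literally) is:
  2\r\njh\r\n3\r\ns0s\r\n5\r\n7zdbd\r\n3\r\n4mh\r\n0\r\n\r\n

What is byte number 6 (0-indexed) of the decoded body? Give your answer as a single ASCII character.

Chunk 1: stream[0..1]='2' size=0x2=2, data at stream[3..5]='jh' -> body[0..2], body so far='jh'
Chunk 2: stream[7..8]='3' size=0x3=3, data at stream[10..13]='s0s' -> body[2..5], body so far='jhs0s'
Chunk 3: stream[15..16]='5' size=0x5=5, data at stream[18..23]='7zdbd' -> body[5..10], body so far='jhs0s7zdbd'
Chunk 4: stream[25..26]='3' size=0x3=3, data at stream[28..31]='4mh' -> body[10..13], body so far='jhs0s7zdbd4mh'
Chunk 5: stream[33..34]='0' size=0 (terminator). Final body='jhs0s7zdbd4mh' (13 bytes)
Body byte 6 = 'z'

Answer: z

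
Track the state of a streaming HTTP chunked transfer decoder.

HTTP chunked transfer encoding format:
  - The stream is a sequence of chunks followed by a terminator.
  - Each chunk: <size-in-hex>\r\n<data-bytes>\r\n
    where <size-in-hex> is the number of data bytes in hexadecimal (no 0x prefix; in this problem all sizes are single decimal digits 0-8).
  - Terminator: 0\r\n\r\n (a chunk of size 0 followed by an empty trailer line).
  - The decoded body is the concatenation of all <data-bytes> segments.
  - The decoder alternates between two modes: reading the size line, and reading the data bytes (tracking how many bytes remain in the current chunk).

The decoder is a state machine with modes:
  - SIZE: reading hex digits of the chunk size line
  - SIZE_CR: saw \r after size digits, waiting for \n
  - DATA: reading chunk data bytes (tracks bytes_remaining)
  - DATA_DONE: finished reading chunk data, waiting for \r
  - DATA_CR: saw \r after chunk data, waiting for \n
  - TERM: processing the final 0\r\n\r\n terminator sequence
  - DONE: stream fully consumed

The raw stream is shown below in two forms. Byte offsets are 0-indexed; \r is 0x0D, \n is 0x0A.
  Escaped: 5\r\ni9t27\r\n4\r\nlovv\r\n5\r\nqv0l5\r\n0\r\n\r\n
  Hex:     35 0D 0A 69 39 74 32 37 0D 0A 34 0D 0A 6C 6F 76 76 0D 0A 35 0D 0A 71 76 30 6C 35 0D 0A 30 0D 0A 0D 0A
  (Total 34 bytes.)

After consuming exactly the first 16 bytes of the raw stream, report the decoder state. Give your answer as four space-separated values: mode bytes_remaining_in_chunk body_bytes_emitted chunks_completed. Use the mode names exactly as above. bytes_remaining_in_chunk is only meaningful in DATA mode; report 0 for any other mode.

Byte 0 = '5': mode=SIZE remaining=0 emitted=0 chunks_done=0
Byte 1 = 0x0D: mode=SIZE_CR remaining=0 emitted=0 chunks_done=0
Byte 2 = 0x0A: mode=DATA remaining=5 emitted=0 chunks_done=0
Byte 3 = 'i': mode=DATA remaining=4 emitted=1 chunks_done=0
Byte 4 = '9': mode=DATA remaining=3 emitted=2 chunks_done=0
Byte 5 = 't': mode=DATA remaining=2 emitted=3 chunks_done=0
Byte 6 = '2': mode=DATA remaining=1 emitted=4 chunks_done=0
Byte 7 = '7': mode=DATA_DONE remaining=0 emitted=5 chunks_done=0
Byte 8 = 0x0D: mode=DATA_CR remaining=0 emitted=5 chunks_done=0
Byte 9 = 0x0A: mode=SIZE remaining=0 emitted=5 chunks_done=1
Byte 10 = '4': mode=SIZE remaining=0 emitted=5 chunks_done=1
Byte 11 = 0x0D: mode=SIZE_CR remaining=0 emitted=5 chunks_done=1
Byte 12 = 0x0A: mode=DATA remaining=4 emitted=5 chunks_done=1
Byte 13 = 'l': mode=DATA remaining=3 emitted=6 chunks_done=1
Byte 14 = 'o': mode=DATA remaining=2 emitted=7 chunks_done=1
Byte 15 = 'v': mode=DATA remaining=1 emitted=8 chunks_done=1

Answer: DATA 1 8 1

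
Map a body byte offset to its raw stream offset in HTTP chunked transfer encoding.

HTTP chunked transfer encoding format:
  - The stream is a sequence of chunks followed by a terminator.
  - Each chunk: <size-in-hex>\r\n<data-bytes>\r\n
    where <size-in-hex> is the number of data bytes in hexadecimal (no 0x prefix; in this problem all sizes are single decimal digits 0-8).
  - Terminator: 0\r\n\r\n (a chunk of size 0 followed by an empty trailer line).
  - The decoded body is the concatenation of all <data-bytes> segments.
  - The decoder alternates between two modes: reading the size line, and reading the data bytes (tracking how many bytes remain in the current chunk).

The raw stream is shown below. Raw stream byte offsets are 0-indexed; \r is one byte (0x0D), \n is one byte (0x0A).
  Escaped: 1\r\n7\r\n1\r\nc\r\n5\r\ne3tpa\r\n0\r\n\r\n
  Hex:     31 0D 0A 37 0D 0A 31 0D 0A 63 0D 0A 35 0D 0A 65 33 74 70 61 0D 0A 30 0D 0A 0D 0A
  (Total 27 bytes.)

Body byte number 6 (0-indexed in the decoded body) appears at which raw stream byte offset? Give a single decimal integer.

Answer: 19

Derivation:
Chunk 1: stream[0..1]='1' size=0x1=1, data at stream[3..4]='7' -> body[0..1], body so far='7'
Chunk 2: stream[6..7]='1' size=0x1=1, data at stream[9..10]='c' -> body[1..2], body so far='7c'
Chunk 3: stream[12..13]='5' size=0x5=5, data at stream[15..20]='e3tpa' -> body[2..7], body so far='7ce3tpa'
Chunk 4: stream[22..23]='0' size=0 (terminator). Final body='7ce3tpa' (7 bytes)
Body byte 6 at stream offset 19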